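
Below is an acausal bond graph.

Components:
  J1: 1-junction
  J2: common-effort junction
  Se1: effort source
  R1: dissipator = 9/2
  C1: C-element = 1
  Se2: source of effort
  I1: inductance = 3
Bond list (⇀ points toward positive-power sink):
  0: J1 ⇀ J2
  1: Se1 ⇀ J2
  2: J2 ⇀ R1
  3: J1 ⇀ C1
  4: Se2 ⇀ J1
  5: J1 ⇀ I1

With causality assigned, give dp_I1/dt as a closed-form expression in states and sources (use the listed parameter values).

dp_I1/dt = -E_Se1 + E_Se2 - q_C1

β1 stroke→J2  (Se1 fixes effort; stroke away)
β4 stroke→J1  (Se2 (Se) sets effort on bond)
β0 stroke→J1  (J2 effort already set via bond 1)
β2 stroke→R1  (J2: bond 1 brought effort, rest push out)
β3 stroke→J1  (C1 outputs effort q/C1)
β5 stroke→I1  (closing 1-jn rule on J1)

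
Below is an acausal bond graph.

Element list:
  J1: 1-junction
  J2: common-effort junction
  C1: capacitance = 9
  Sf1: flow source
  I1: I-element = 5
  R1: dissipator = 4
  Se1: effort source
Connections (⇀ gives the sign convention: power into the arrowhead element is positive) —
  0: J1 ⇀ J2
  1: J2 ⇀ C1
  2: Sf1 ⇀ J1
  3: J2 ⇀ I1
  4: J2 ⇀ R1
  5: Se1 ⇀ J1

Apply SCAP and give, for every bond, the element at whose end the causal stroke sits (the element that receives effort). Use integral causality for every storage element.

#2 stroke→Sf1  (Sf1 (Sf) sets flow on bond)
#5 stroke→J1  (Se1 fixes effort; stroke away)
#0 stroke→J1  (J1: bond 2 brought flow, rest push out)
#1 stroke→J2  (C1: C, integral causality)
#3 stroke→I1  (J2: bond 1 brought effort, rest push out)
#4 stroke→R1  (J2: bond 1 brought effort, rest push out)

b0 →J1
b1 →J2
b2 →Sf1
b3 →I1
b4 →R1
b5 →J1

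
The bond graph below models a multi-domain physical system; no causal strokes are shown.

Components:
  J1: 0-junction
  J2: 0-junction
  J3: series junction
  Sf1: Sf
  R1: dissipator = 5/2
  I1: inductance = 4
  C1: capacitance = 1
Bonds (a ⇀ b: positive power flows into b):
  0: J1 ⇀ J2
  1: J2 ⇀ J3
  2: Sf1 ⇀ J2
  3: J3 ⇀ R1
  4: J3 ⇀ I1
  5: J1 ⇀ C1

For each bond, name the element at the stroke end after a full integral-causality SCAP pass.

β2 stroke→Sf1  (Sf1 fixes flow; stroke at Sf1)
β4 stroke→I1  (I1: I, integral causality)
β1 stroke→J3  (1-jn J3 has f-setter on 4)
β3 stroke→J3  (1-jn J3 has f-setter on 4)
β0 stroke→J2  (J2: last free bond brings effort in)
β5 stroke→J1  (J1 needs exactly one e-in)

b0 stroke at J2
b1 stroke at J3
b2 stroke at Sf1
b3 stroke at J3
b4 stroke at I1
b5 stroke at J1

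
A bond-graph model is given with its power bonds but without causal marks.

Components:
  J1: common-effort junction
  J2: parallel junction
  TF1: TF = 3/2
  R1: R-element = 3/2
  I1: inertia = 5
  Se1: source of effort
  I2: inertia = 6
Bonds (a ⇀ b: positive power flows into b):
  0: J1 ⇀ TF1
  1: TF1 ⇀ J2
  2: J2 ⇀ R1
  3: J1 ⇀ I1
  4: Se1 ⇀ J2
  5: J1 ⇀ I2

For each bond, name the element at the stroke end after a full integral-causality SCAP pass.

bond 4 stroke→J2  (source Se1 imposes e)
bond 1 stroke→TF1  (J2 effort already set via bond 4)
bond 2 stroke→R1  (J2: bond 4 brought effort, rest push out)
bond 0 stroke→J1  (TF1 one-in-one-out from 1)
bond 3 stroke→I1  (J1: bond 0 brought effort, rest push out)
bond 5 stroke→I2  (common-e at J1 fixed by 0)

#0 →J1
#1 →TF1
#2 →R1
#3 →I1
#4 →J2
#5 →I2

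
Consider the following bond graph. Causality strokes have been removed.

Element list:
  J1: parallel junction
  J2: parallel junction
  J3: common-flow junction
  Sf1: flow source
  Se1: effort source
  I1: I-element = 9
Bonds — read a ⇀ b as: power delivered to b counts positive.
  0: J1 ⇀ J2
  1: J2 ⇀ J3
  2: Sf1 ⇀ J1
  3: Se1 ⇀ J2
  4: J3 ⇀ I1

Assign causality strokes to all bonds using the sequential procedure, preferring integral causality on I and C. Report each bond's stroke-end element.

b0 →J1
b1 →J3
b2 →Sf1
b3 →J2
b4 →I1

bond 2 |Sf1  (Sf1: flow source, stroke at near end)
bond 3 |J2  (Se1 (Se) sets effort on bond)
bond 0 |J1  (only one effort-in slot at J1)
bond 1 |J3  (0-jn J2 has e-setter on 3)
bond 4 |I1  (only one flow-in slot at J3)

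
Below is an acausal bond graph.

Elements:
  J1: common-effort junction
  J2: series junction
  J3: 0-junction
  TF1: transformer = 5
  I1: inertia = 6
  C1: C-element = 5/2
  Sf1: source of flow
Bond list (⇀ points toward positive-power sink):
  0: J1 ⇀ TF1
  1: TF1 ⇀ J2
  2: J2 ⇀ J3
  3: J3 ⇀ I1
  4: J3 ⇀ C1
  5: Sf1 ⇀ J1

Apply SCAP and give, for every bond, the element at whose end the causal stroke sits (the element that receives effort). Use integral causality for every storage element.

β0 stroke→J1
β1 stroke→TF1
β2 stroke→J2
β3 stroke→I1
β4 stroke→J3
β5 stroke→Sf1

bond 5 |Sf1  (Sf1: flow source, stroke at near end)
bond 0 |J1  (closing 0-jn rule on J1)
bond 1 |TF1  (through TF1, causality passes straight; one stroke at TF1)
bond 2 |J2  (common-f at J2 fixed by 1)
bond 3 |I1  (prefer integral on I1)
bond 4 |J3  (closing 0-jn rule on J3)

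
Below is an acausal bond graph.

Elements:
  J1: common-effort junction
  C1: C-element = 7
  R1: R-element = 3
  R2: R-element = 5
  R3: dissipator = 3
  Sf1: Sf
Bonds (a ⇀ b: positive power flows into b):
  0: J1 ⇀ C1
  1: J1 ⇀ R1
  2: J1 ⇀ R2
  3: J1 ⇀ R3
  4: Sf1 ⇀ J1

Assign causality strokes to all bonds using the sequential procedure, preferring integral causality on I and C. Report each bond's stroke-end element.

bond 0 stroke at J1
bond 1 stroke at R1
bond 2 stroke at R2
bond 3 stroke at R3
bond 4 stroke at Sf1

bond 4 |Sf1  (Sf1 (Sf) sets flow on bond)
bond 0 |J1  (prefer integral on C1)
bond 1 |R1  (0-jn J1 has e-setter on 0)
bond 2 |R2  (J1 effort already set via bond 0)
bond 3 |R3  (common-e at J1 fixed by 0)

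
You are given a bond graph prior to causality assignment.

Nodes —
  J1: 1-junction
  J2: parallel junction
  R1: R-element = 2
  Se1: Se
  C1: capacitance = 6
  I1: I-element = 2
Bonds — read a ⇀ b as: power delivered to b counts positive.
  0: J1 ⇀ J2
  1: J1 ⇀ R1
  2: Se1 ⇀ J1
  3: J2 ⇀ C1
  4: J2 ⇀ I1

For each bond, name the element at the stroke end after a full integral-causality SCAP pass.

b0 stroke at J1
b1 stroke at R1
b2 stroke at J1
b3 stroke at J2
b4 stroke at I1

bond 2 stroke→J1  (Se1: effort source, stroke at far end)
bond 3 stroke→J2  (C1: C, integral causality)
bond 0 stroke→J1  (0-jn J2 has e-setter on 3)
bond 4 stroke→I1  (J2 effort already set via bond 3)
bond 1 stroke→R1  (J1 needs exactly one f-in)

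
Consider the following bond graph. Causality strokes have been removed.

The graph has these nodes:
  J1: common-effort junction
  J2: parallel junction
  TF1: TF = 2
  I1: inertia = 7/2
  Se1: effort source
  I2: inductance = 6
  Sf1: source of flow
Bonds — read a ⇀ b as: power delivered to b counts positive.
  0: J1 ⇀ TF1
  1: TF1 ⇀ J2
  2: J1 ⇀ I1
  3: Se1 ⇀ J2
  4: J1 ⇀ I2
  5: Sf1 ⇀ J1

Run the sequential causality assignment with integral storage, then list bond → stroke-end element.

#3 |J2  (Se1 fixes effort; stroke away)
#5 |Sf1  (Sf1: flow source, stroke at near end)
#1 |TF1  (0-jn J2 has e-setter on 3)
#0 |J1  (TF1: transformer flips bond 1)
#2 |I1  (J1 effort already set via bond 0)
#4 |I2  (common-e at J1 fixed by 0)

β0 stroke at J1
β1 stroke at TF1
β2 stroke at I1
β3 stroke at J2
β4 stroke at I2
β5 stroke at Sf1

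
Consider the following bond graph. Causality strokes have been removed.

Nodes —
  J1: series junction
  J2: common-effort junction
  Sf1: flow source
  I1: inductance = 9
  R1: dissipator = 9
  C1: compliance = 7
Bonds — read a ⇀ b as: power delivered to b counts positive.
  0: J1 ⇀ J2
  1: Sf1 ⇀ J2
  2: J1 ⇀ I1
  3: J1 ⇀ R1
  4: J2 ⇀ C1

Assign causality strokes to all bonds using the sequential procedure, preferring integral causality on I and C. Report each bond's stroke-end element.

#1 stroke→Sf1  (Sf1: flow source, stroke at near end)
#2 stroke→I1  (I1: I, integral causality)
#0 stroke→J1  (J1 flow already set via bond 2)
#3 stroke→J1  (common-f at J1 fixed by 2)
#4 stroke→J2  (closing 0-jn rule on J2)

#0 |J1
#1 |Sf1
#2 |I1
#3 |J1
#4 |J2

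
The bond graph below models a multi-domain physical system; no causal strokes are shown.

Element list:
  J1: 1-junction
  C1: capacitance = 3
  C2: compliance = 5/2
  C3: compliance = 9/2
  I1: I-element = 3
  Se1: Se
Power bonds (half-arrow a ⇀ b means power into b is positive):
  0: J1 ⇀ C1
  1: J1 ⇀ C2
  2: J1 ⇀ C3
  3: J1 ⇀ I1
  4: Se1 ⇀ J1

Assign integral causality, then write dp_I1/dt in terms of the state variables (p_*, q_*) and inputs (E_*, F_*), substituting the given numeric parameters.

β4 →J1  (Se1 (Se) sets effort on bond)
β0 →J1  (prefer integral on C1)
β1 →J1  (C2: C, integral causality)
β2 →J1  (C3 outputs effort q/C3)
β3 →I1  (J1 needs exactly one f-in)

dp_I1/dt = E_Se1 - q_C1/3 - 2*q_C2/5 - 2*q_C3/9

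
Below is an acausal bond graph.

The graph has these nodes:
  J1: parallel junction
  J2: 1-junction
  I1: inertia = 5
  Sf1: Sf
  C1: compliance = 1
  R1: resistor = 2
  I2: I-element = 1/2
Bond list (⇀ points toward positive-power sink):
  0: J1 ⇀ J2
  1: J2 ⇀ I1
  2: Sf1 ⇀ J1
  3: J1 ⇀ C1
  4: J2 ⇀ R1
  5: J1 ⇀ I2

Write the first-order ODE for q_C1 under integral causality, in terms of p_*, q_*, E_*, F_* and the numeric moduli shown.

dq_C1/dt = F_Sf1 - p_I1/5 - 2*p_I2

#2 →Sf1  (Sf1 (Sf) sets flow on bond)
#1 →I1  (I1: I, integral causality)
#0 →J2  (common-f at J2 fixed by 1)
#4 →J2  (common-f at J2 fixed by 1)
#3 →J1  (C1: C, integral causality)
#5 →I2  (0-jn J1 has e-setter on 3)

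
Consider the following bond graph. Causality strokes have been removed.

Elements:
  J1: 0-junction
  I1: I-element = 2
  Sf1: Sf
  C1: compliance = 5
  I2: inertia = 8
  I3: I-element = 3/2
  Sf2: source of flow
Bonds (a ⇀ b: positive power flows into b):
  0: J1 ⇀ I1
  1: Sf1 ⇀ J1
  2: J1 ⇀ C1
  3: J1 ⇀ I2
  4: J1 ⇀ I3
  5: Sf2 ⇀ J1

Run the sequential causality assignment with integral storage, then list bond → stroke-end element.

b1 stroke→Sf1  (Sf1: flow source, stroke at near end)
b5 stroke→Sf2  (source Sf2 imposes f)
b0 stroke→I1  (I1: I, integral causality)
b2 stroke→J1  (C1 outputs effort q/C1)
b3 stroke→I2  (J1 effort already set via bond 2)
b4 stroke→I3  (J1 effort already set via bond 2)

b0 |I1
b1 |Sf1
b2 |J1
b3 |I2
b4 |I3
b5 |Sf2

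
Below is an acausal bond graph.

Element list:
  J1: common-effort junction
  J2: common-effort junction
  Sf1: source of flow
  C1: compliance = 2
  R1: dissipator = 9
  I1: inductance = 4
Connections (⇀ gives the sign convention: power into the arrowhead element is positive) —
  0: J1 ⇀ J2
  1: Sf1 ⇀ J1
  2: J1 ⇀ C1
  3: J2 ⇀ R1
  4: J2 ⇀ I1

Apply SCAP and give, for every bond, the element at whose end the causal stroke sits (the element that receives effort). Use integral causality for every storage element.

#1 →Sf1  (Sf1 fixes flow; stroke at Sf1)
#2 →J1  (prefer integral on C1)
#0 →J2  (common-e at J1 fixed by 2)
#3 →R1  (J2: bond 0 brought effort, rest push out)
#4 →I1  (J2: bond 0 brought effort, rest push out)

bond 0 stroke→J2
bond 1 stroke→Sf1
bond 2 stroke→J1
bond 3 stroke→R1
bond 4 stroke→I1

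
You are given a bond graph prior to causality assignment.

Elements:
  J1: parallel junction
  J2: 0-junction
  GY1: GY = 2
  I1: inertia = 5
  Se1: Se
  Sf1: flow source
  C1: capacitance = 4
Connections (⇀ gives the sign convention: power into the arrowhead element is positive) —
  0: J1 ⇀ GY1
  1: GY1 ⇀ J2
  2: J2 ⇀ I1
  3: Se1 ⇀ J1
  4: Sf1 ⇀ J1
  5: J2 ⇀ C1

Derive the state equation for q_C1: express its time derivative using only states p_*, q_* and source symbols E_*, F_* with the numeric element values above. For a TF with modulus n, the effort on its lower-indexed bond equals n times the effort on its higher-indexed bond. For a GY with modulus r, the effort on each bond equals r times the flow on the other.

dq_C1/dt = E_Se1/2 - p_I1/5

b3 stroke at J1  (Se1: effort source, stroke at far end)
b4 stroke at Sf1  (Sf1 fixes flow; stroke at Sf1)
b0 stroke at GY1  (J1 effort already set via bond 3)
b1 stroke at GY1  (GY GY1: same side as bond 0)
b2 stroke at I1  (I1 integral (f out))
b5 stroke at J2  (closing 0-jn rule on J2)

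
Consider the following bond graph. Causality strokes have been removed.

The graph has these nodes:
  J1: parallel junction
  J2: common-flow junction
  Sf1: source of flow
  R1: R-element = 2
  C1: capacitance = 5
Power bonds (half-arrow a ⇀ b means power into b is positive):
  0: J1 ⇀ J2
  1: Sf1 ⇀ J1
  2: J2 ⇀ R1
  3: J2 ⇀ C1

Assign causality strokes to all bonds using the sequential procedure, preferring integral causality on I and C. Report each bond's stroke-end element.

β1 →Sf1  (Sf1: flow source, stroke at near end)
β0 →J1  (closing 0-jn rule on J1)
β2 →J2  (common-f at J2 fixed by 0)
β3 →J2  (common-f at J2 fixed by 0)

#0 |J1
#1 |Sf1
#2 |J2
#3 |J2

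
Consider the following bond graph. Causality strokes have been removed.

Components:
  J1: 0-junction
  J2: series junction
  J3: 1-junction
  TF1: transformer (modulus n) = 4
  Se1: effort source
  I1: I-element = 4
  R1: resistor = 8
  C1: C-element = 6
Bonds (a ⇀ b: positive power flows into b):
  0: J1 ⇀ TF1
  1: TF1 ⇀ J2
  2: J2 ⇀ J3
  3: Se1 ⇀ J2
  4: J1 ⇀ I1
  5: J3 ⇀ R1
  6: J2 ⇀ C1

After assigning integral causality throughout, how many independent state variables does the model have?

2  (C1, I1 all integral)

bond 3 →J2  (Se1 (Se) sets effort on bond)
bond 4 →I1  (I1 integral (f out))
bond 0 →J1  (J1 needs exactly one e-in)
bond 1 →TF1  (TF1: transformer flips bond 0)
bond 2 →J2  (J2 flow already set via bond 1)
bond 6 →J2  (common-f at J2 fixed by 1)
bond 5 →J3  (J3: bond 2 brought flow, rest push out)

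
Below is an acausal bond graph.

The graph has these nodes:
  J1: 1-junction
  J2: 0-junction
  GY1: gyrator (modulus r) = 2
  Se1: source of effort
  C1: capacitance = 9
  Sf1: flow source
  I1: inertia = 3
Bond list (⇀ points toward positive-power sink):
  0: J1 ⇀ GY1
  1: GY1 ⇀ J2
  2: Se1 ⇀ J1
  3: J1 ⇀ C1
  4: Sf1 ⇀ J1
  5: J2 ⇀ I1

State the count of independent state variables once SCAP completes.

β2 stroke at J1  (Se1 (Se) sets effort on bond)
β4 stroke at Sf1  (Sf1: flow source, stroke at near end)
β0 stroke at J1  (1-jn J1 has f-setter on 4)
β3 stroke at J1  (J1: bond 4 brought flow, rest push out)
β1 stroke at J2  (through GY1, causality inverts; strokes same side of GY1)
β5 stroke at I1  (J2: bond 1 brought effort, rest push out)

2  (C1, I1 all integral)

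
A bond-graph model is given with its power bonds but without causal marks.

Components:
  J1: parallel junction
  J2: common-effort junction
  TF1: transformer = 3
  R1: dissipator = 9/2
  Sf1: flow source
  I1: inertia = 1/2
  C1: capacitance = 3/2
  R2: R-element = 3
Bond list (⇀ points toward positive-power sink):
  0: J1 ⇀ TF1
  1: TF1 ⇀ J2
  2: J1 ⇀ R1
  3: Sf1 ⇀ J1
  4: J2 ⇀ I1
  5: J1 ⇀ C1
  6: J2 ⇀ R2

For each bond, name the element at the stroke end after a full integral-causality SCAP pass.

#0 stroke→TF1
#1 stroke→J2
#2 stroke→R1
#3 stroke→Sf1
#4 stroke→I1
#5 stroke→J1
#6 stroke→R2

#3 →Sf1  (source Sf1 imposes f)
#4 →I1  (I1: I, integral causality)
#5 →J1  (C1 integral (e out))
#0 →TF1  (common-e at J1 fixed by 5)
#2 →R1  (J1 effort already set via bond 5)
#1 →J2  (through TF1, causality passes straight; one stroke at TF1)
#6 →R2  (0-jn J2 has e-setter on 1)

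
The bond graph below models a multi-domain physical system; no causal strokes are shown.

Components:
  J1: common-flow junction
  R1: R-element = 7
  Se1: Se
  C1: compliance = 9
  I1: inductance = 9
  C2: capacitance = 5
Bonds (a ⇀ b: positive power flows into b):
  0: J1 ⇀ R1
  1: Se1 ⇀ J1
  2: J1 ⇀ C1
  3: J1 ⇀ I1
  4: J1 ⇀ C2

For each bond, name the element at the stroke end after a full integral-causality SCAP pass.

bond 1 |J1  (source Se1 imposes e)
bond 2 |J1  (C1 outputs effort q/C1)
bond 3 |I1  (I1 outputs flow p/I1)
bond 0 |J1  (1-jn J1 has f-setter on 3)
bond 4 |J1  (1-jn J1 has f-setter on 3)

b0 |J1
b1 |J1
b2 |J1
b3 |I1
b4 |J1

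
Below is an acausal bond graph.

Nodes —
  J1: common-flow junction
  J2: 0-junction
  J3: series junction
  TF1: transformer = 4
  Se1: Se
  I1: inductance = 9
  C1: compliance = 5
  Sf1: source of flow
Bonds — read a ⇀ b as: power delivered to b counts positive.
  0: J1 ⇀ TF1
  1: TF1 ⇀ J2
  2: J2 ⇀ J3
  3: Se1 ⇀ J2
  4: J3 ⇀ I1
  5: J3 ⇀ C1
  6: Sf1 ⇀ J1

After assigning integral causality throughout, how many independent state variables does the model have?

2  (C1, I1 all integral)

β3 stroke→J2  (Se1: effort source, stroke at far end)
β6 stroke→Sf1  (Sf1 (Sf) sets flow on bond)
β0 stroke→J1  (common-f at J1 fixed by 6)
β1 stroke→TF1  (0-jn J2 has e-setter on 3)
β2 stroke→J3  (J2: bond 3 brought effort, rest push out)
β4 stroke→I1  (I1 integral (f out))
β5 stroke→J3  (common-f at J3 fixed by 4)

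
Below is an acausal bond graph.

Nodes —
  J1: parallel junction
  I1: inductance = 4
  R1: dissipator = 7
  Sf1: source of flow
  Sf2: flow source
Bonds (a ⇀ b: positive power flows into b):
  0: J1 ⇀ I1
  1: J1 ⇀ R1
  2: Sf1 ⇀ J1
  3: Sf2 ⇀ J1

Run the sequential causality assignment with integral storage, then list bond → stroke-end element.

b2 stroke→Sf1  (source Sf1 imposes f)
b3 stroke→Sf2  (Sf2 fixes flow; stroke at Sf2)
b0 stroke→I1  (I1 outputs flow p/I1)
b1 stroke→J1  (only one effort-in slot at J1)

#0 stroke at I1
#1 stroke at J1
#2 stroke at Sf1
#3 stroke at Sf2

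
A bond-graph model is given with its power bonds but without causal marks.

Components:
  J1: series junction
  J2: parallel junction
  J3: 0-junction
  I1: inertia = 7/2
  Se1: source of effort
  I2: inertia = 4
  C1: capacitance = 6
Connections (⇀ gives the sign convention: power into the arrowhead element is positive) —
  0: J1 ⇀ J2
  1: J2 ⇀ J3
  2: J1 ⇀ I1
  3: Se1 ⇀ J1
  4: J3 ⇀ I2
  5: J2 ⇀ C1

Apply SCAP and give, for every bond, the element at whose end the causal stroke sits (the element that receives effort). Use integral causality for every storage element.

b3 |J1  (source Se1 imposes e)
b2 |I1  (prefer integral on I1)
b0 |J1  (1-jn J1 has f-setter on 2)
b4 |I2  (prefer integral on I2)
b1 |J3  (J3: last free bond brings effort in)
b5 |J2  (only one effort-in slot at J2)

bond 0 |J1
bond 1 |J3
bond 2 |I1
bond 3 |J1
bond 4 |I2
bond 5 |J2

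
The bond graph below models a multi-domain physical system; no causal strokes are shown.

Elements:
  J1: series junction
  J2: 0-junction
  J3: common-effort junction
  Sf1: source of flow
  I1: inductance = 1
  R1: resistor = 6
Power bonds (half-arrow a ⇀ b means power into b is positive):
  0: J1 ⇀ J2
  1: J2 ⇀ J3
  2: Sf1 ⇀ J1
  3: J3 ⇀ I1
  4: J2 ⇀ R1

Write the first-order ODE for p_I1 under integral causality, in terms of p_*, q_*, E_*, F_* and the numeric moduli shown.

#2 →Sf1  (Sf1 (Sf) sets flow on bond)
#0 →J1  (J1: bond 2 brought flow, rest push out)
#3 →I1  (I1 outputs flow p/I1)
#1 →J3  (J3: last free bond brings effort in)
#4 →J2  (J2: last free bond brings effort in)

dp_I1/dt = 6*F_Sf1 - 6*p_I1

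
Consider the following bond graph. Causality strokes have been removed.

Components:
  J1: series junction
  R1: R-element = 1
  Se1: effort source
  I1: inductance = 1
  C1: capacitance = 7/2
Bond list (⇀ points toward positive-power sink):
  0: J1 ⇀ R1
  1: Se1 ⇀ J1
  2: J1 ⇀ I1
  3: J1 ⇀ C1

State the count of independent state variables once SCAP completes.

bond 1 stroke at J1  (Se1 (Se) sets effort on bond)
bond 2 stroke at I1  (I1: I, integral causality)
bond 0 stroke at J1  (1-jn J1 has f-setter on 2)
bond 3 stroke at J1  (common-f at J1 fixed by 2)

2  (C1, I1 all integral)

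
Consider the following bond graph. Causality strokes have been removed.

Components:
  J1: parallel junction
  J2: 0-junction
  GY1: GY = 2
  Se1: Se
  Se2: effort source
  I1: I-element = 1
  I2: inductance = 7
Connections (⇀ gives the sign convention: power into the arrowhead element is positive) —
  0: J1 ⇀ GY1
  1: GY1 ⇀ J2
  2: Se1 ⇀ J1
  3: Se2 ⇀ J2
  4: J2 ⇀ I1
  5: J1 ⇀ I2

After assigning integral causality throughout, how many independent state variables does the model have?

2  (I1, I2 all integral)

bond 2 stroke at J1  (Se1 (Se) sets effort on bond)
bond 3 stroke at J2  (source Se2 imposes e)
bond 0 stroke at GY1  (J1: bond 2 brought effort, rest push out)
bond 5 stroke at I2  (common-e at J1 fixed by 2)
bond 1 stroke at GY1  (J2 effort already set via bond 3)
bond 4 stroke at I1  (common-e at J2 fixed by 3)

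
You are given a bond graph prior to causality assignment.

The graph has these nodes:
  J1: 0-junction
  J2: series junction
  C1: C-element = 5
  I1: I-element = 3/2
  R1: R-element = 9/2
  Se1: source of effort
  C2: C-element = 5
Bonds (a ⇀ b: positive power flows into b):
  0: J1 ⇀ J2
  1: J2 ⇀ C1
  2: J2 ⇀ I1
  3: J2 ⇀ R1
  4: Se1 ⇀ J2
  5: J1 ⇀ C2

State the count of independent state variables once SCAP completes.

3  (C1, C2, I1 all integral)

b4 stroke→J2  (Se1: effort source, stroke at far end)
b1 stroke→J2  (prefer integral on C1)
b2 stroke→I1  (prefer integral on I1)
b0 stroke→J2  (common-f at J2 fixed by 2)
b3 stroke→J2  (J2: bond 2 brought flow, rest push out)
b5 stroke→J1  (only one effort-in slot at J1)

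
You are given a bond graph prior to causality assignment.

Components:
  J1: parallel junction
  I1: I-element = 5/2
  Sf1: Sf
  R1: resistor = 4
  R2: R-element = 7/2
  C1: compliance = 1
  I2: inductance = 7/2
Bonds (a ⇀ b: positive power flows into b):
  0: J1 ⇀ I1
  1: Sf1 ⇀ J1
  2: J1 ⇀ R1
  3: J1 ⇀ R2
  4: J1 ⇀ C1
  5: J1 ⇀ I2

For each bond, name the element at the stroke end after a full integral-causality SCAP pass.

#0 stroke→I1
#1 stroke→Sf1
#2 stroke→R1
#3 stroke→R2
#4 stroke→J1
#5 stroke→I2

bond 1 |Sf1  (Sf1: flow source, stroke at near end)
bond 0 |I1  (I1 integral (f out))
bond 4 |J1  (C1: C, integral causality)
bond 2 |R1  (J1 effort already set via bond 4)
bond 3 |R2  (0-jn J1 has e-setter on 4)
bond 5 |I2  (0-jn J1 has e-setter on 4)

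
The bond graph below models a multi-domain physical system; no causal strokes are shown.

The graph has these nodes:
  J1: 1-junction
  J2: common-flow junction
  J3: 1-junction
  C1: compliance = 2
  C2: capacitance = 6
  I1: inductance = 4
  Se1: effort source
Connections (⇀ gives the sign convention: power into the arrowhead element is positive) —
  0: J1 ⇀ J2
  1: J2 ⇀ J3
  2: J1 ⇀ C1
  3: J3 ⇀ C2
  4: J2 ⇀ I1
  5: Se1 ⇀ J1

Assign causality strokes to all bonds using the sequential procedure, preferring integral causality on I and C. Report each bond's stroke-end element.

#0 →J2
#1 →J2
#2 →J1
#3 →J3
#4 →I1
#5 →J1

b5 stroke→J1  (Se1 fixes effort; stroke away)
b2 stroke→J1  (prefer integral on C1)
b0 stroke→J2  (J1: last free bond brings flow in)
b3 stroke→J3  (prefer integral on C2)
b1 stroke→J2  (J3 needs exactly one f-in)
b4 stroke→I1  (J2: last free bond brings flow in)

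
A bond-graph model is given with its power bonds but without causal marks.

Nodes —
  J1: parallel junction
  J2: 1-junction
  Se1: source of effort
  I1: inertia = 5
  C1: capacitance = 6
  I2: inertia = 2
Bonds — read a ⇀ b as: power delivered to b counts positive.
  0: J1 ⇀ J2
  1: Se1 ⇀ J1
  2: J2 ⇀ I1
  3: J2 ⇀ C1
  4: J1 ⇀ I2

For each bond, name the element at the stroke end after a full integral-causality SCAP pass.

β0 →J2
β1 →J1
β2 →I1
β3 →J2
β4 →I2

b1 |J1  (Se1: effort source, stroke at far end)
b0 |J2  (J1: bond 1 brought effort, rest push out)
b4 |I2  (common-e at J1 fixed by 1)
b2 |I1  (prefer integral on I1)
b3 |J2  (common-f at J2 fixed by 2)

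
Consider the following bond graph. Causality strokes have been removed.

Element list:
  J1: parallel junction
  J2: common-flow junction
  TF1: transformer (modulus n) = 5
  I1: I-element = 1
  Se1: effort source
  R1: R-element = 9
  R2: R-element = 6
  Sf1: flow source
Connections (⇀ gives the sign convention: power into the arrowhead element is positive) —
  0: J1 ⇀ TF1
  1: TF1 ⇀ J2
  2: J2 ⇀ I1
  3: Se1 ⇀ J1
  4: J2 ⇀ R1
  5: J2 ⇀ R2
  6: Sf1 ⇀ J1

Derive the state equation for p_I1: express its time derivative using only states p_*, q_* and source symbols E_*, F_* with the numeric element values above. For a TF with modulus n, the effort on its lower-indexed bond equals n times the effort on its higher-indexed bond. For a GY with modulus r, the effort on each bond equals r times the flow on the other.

b3 stroke at J1  (Se1: effort source, stroke at far end)
b6 stroke at Sf1  (Sf1 (Sf) sets flow on bond)
b0 stroke at TF1  (common-e at J1 fixed by 3)
b1 stroke at J2  (TF1: transformer flips bond 0)
b2 stroke at I1  (I1: I, integral causality)
b4 stroke at J2  (1-jn J2 has f-setter on 2)
b5 stroke at J2  (J2 flow already set via bond 2)

dp_I1/dt = E_Se1/5 - 15*p_I1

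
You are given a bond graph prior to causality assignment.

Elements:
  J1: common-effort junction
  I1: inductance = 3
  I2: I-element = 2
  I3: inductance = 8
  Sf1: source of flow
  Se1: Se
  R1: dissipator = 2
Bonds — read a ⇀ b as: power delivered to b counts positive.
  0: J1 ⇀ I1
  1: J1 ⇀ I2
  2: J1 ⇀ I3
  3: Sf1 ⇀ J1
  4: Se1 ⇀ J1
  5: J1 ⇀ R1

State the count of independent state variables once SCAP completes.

3  (I1, I2, I3 all integral)

bond 3 →Sf1  (Sf1 (Sf) sets flow on bond)
bond 4 →J1  (source Se1 imposes e)
bond 0 →I1  (0-jn J1 has e-setter on 4)
bond 1 →I2  (0-jn J1 has e-setter on 4)
bond 2 →I3  (0-jn J1 has e-setter on 4)
bond 5 →R1  (common-e at J1 fixed by 4)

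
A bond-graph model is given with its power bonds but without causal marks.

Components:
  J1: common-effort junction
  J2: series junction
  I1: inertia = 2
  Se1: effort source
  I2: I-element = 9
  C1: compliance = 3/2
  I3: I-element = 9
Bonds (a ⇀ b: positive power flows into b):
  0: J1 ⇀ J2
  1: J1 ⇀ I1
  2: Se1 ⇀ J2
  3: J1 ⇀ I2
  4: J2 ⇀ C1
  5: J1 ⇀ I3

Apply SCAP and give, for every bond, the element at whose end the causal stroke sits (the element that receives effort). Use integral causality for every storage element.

b2 |J2  (Se1 (Se) sets effort on bond)
b1 |I1  (I1 outputs flow p/I1)
b3 |I2  (I2 outputs flow p/I2)
b4 |J2  (C1 integral (e out))
b0 |J1  (J2: last free bond brings flow in)
b5 |I3  (J1 effort already set via bond 0)

#0 stroke→J1
#1 stroke→I1
#2 stroke→J2
#3 stroke→I2
#4 stroke→J2
#5 stroke→I3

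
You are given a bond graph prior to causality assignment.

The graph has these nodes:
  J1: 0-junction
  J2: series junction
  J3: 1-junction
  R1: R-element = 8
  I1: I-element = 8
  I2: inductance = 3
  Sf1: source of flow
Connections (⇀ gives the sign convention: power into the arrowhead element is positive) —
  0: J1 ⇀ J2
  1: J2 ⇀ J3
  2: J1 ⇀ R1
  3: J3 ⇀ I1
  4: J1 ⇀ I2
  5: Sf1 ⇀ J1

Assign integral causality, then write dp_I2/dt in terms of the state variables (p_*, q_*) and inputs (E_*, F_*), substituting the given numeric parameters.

dp_I2/dt = 8*F_Sf1 - p_I1 - 8*p_I2/3

β5 stroke at Sf1  (Sf1: flow source, stroke at near end)
β3 stroke at I1  (I1 integral (f out))
β1 stroke at J3  (J3 flow already set via bond 3)
β0 stroke at J2  (J2 flow already set via bond 1)
β4 stroke at I2  (prefer integral on I2)
β2 stroke at J1  (closing 0-jn rule on J1)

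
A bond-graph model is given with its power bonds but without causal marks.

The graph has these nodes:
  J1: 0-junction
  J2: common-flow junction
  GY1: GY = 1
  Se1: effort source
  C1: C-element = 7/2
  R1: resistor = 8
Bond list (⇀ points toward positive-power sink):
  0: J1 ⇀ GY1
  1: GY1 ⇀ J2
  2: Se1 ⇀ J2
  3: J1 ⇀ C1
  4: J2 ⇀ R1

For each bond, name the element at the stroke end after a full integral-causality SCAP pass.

bond 0 |GY1
bond 1 |GY1
bond 2 |J2
bond 3 |J1
bond 4 |J2

β2 →J2  (Se1: effort source, stroke at far end)
β3 →J1  (C1: C, integral causality)
β0 →GY1  (common-e at J1 fixed by 3)
β1 →GY1  (through GY1, causality inverts; strokes same side of GY1)
β4 →J2  (1-jn J2 has f-setter on 1)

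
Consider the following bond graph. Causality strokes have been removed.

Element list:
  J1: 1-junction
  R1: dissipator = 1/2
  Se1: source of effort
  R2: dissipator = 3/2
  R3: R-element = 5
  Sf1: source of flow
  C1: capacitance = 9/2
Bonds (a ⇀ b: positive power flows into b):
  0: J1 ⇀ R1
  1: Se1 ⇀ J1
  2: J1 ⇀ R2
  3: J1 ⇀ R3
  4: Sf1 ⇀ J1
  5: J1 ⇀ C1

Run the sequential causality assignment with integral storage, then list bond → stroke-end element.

#1 stroke→J1  (Se1 fixes effort; stroke away)
#4 stroke→Sf1  (source Sf1 imposes f)
#0 stroke→J1  (common-f at J1 fixed by 4)
#2 stroke→J1  (J1 flow already set via bond 4)
#3 stroke→J1  (common-f at J1 fixed by 4)
#5 stroke→J1  (common-f at J1 fixed by 4)

b0 stroke→J1
b1 stroke→J1
b2 stroke→J1
b3 stroke→J1
b4 stroke→Sf1
b5 stroke→J1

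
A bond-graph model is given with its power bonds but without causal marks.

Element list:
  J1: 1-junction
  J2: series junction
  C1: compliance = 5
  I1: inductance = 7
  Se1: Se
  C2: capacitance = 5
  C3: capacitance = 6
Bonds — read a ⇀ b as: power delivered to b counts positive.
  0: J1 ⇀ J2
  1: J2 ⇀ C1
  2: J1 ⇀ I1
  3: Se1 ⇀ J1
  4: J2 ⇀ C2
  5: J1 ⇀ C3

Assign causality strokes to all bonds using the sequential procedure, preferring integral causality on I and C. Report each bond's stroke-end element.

β3 |J1  (Se1 fixes effort; stroke away)
β1 |J2  (C1: C, integral causality)
β2 |I1  (I1 integral (f out))
β0 |J1  (J1 flow already set via bond 2)
β5 |J1  (J1: bond 2 brought flow, rest push out)
β4 |J2  (common-f at J2 fixed by 0)

bond 0 |J1
bond 1 |J2
bond 2 |I1
bond 3 |J1
bond 4 |J2
bond 5 |J1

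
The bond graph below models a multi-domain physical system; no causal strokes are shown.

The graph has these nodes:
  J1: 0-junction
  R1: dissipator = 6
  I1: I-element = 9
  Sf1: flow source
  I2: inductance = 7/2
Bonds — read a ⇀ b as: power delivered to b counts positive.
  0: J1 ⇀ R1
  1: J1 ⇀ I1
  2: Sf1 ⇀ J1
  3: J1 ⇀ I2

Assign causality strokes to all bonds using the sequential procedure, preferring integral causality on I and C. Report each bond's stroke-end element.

bond 0 stroke→J1
bond 1 stroke→I1
bond 2 stroke→Sf1
bond 3 stroke→I2

bond 2 →Sf1  (Sf1: flow source, stroke at near end)
bond 1 →I1  (I1 integral (f out))
bond 3 →I2  (prefer integral on I2)
bond 0 →J1  (only one effort-in slot at J1)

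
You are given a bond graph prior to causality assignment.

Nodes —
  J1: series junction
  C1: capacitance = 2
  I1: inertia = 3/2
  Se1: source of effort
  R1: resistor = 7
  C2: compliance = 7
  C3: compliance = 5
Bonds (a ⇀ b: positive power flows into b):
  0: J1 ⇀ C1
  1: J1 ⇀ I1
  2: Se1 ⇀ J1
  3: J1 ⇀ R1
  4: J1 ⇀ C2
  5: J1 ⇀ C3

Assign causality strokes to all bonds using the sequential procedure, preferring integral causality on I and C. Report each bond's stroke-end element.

b0 |J1
b1 |I1
b2 |J1
b3 |J1
b4 |J1
b5 |J1

β2 stroke→J1  (source Se1 imposes e)
β0 stroke→J1  (prefer integral on C1)
β1 stroke→I1  (I1 integral (f out))
β3 stroke→J1  (J1 flow already set via bond 1)
β4 stroke→J1  (common-f at J1 fixed by 1)
β5 stroke→J1  (1-jn J1 has f-setter on 1)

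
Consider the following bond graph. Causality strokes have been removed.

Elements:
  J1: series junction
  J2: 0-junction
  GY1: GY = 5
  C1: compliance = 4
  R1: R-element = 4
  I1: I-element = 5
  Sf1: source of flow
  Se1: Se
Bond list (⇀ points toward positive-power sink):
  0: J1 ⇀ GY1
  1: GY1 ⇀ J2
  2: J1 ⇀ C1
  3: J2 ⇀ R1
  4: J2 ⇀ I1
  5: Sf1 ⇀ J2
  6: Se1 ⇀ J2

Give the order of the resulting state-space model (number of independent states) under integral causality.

β5 stroke at Sf1  (source Sf1 imposes f)
β6 stroke at J2  (Se1 (Se) sets effort on bond)
β1 stroke at GY1  (J2: bond 6 brought effort, rest push out)
β3 stroke at R1  (common-e at J2 fixed by 6)
β4 stroke at I1  (common-e at J2 fixed by 6)
β0 stroke at GY1  (GY GY1: same side as bond 1)
β2 stroke at J1  (1-jn J1 has f-setter on 0)

2  (C1, I1 all integral)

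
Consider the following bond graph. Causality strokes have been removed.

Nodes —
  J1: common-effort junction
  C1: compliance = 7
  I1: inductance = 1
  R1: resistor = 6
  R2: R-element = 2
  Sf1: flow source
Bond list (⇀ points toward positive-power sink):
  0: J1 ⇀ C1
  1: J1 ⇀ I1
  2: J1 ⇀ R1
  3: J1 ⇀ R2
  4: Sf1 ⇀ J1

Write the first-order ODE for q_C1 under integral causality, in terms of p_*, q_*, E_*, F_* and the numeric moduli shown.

β4 →Sf1  (Sf1: flow source, stroke at near end)
β0 →J1  (C1 integral (e out))
β1 →I1  (J1 effort already set via bond 0)
β2 →R1  (J1 effort already set via bond 0)
β3 →R2  (J1: bond 0 brought effort, rest push out)

dq_C1/dt = F_Sf1 - p_I1 - 2*q_C1/21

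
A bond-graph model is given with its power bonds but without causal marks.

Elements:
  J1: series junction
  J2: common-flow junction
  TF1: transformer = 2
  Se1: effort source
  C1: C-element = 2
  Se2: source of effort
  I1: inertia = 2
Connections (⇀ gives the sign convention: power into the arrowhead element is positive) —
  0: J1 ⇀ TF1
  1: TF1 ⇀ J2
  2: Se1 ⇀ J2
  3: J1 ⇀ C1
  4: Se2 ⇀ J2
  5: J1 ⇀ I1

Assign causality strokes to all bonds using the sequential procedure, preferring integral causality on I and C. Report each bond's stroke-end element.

bond 2 |J2  (source Se1 imposes e)
bond 4 |J2  (Se2 fixes effort; stroke away)
bond 1 |TF1  (only one flow-in slot at J2)
bond 0 |J1  (TF TF1: opposite of bond 1)
bond 3 |J1  (C1: C, integral causality)
bond 5 |I1  (J1 needs exactly one f-in)

#0 stroke at J1
#1 stroke at TF1
#2 stroke at J2
#3 stroke at J1
#4 stroke at J2
#5 stroke at I1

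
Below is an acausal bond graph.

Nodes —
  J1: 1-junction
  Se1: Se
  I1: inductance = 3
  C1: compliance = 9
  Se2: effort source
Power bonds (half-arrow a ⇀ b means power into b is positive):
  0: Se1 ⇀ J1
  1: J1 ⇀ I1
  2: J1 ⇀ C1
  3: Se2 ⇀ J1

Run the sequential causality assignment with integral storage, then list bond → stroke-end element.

b0 stroke→J1
b1 stroke→I1
b2 stroke→J1
b3 stroke→J1

bond 0 →J1  (Se1 fixes effort; stroke away)
bond 3 →J1  (Se2: effort source, stroke at far end)
bond 1 →I1  (prefer integral on I1)
bond 2 →J1  (J1 flow already set via bond 1)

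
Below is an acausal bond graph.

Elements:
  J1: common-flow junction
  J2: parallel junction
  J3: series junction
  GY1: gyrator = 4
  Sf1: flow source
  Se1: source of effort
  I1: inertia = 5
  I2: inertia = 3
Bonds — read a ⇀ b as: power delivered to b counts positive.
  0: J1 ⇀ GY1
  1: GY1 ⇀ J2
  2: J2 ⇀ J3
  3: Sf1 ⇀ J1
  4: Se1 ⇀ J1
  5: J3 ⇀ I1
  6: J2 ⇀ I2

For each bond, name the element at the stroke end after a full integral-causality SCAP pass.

#3 |Sf1  (source Sf1 imposes f)
#4 |J1  (Se1: effort source, stroke at far end)
#0 |J1  (common-f at J1 fixed by 3)
#1 |J2  (through GY1, causality inverts; strokes same side of GY1)
#2 |J3  (common-e at J2 fixed by 1)
#6 |I2  (J2 effort already set via bond 1)
#5 |I1  (closing 1-jn rule on J3)

β0 |J1
β1 |J2
β2 |J3
β3 |Sf1
β4 |J1
β5 |I1
β6 |I2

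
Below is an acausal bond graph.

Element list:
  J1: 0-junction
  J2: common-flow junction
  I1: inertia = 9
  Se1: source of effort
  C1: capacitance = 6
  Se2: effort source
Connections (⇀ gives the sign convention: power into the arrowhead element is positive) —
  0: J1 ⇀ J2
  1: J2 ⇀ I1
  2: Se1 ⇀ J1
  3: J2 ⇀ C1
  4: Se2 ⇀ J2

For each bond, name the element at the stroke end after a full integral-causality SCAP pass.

β0 stroke→J2
β1 stroke→I1
β2 stroke→J1
β3 stroke→J2
β4 stroke→J2

bond 2 →J1  (source Se1 imposes e)
bond 4 →J2  (Se2: effort source, stroke at far end)
bond 0 →J2  (J1: bond 2 brought effort, rest push out)
bond 1 →I1  (I1: I, integral causality)
bond 3 →J2  (J2: bond 1 brought flow, rest push out)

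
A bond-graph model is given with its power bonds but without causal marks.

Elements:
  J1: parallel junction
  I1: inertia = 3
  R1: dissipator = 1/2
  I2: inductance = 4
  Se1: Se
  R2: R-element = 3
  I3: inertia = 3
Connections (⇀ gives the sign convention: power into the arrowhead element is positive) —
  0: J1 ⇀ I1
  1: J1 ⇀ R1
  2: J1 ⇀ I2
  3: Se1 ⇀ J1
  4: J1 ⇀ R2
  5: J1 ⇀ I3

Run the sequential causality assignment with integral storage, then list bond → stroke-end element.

#3 |J1  (Se1 (Se) sets effort on bond)
#0 |I1  (J1: bond 3 brought effort, rest push out)
#1 |R1  (common-e at J1 fixed by 3)
#2 |I2  (J1 effort already set via bond 3)
#4 |R2  (J1: bond 3 brought effort, rest push out)
#5 |I3  (common-e at J1 fixed by 3)

#0 stroke at I1
#1 stroke at R1
#2 stroke at I2
#3 stroke at J1
#4 stroke at R2
#5 stroke at I3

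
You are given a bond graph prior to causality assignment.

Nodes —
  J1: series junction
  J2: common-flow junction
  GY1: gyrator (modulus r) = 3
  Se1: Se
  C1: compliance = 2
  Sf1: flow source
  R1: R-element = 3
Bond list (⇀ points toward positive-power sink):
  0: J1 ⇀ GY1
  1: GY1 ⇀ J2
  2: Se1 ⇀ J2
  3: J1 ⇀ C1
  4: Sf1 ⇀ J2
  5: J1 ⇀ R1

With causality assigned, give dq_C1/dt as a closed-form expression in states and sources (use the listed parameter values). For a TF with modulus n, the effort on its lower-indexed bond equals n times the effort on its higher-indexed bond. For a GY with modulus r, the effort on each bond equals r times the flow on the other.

#2 stroke→J2  (Se1: effort source, stroke at far end)
#4 stroke→Sf1  (Sf1 (Sf) sets flow on bond)
#1 stroke→J2  (common-f at J2 fixed by 4)
#0 stroke→J1  (through GY1, causality inverts; strokes same side of GY1)
#3 stroke→J1  (prefer integral on C1)
#5 stroke→R1  (closing 1-jn rule on J1)

dq_C1/dt = -F_Sf1 - q_C1/6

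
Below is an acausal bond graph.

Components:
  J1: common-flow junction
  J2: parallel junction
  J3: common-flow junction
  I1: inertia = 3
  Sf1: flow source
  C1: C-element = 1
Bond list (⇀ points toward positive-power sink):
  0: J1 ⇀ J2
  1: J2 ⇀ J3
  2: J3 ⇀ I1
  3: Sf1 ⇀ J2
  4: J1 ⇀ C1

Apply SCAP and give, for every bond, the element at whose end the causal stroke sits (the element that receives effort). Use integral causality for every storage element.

#0 |J2
#1 |J3
#2 |I1
#3 |Sf1
#4 |J1

bond 3 stroke→Sf1  (Sf1 (Sf) sets flow on bond)
bond 2 stroke→I1  (prefer integral on I1)
bond 1 stroke→J3  (J3 flow already set via bond 2)
bond 0 stroke→J2  (J2: last free bond brings effort in)
bond 4 stroke→J1  (1-jn J1 has f-setter on 0)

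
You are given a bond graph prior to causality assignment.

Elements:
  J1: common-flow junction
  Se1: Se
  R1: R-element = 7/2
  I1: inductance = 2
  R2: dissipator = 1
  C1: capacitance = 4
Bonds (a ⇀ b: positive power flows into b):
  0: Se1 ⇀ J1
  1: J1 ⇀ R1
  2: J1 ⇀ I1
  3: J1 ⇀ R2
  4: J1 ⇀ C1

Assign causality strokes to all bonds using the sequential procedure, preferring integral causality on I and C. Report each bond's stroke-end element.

b0 →J1  (Se1 fixes effort; stroke away)
b2 →I1  (I1 outputs flow p/I1)
b1 →J1  (J1 flow already set via bond 2)
b3 →J1  (J1 flow already set via bond 2)
b4 →J1  (J1 flow already set via bond 2)

bond 0 →J1
bond 1 →J1
bond 2 →I1
bond 3 →J1
bond 4 →J1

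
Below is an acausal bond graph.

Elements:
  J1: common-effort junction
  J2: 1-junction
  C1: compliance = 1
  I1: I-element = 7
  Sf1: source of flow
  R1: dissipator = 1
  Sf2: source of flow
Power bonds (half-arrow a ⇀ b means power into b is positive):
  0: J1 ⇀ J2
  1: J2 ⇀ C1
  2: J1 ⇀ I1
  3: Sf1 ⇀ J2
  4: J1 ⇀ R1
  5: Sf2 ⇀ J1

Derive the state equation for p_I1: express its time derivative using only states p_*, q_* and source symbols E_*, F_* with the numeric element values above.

dp_I1/dt = -F_Sf1 + F_Sf2 - p_I1/7

#3 stroke→Sf1  (Sf1: flow source, stroke at near end)
#5 stroke→Sf2  (Sf2 (Sf) sets flow on bond)
#0 stroke→J2  (J2 flow already set via bond 3)
#1 stroke→J2  (1-jn J2 has f-setter on 3)
#2 stroke→I1  (I1 integral (f out))
#4 stroke→J1  (only one effort-in slot at J1)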